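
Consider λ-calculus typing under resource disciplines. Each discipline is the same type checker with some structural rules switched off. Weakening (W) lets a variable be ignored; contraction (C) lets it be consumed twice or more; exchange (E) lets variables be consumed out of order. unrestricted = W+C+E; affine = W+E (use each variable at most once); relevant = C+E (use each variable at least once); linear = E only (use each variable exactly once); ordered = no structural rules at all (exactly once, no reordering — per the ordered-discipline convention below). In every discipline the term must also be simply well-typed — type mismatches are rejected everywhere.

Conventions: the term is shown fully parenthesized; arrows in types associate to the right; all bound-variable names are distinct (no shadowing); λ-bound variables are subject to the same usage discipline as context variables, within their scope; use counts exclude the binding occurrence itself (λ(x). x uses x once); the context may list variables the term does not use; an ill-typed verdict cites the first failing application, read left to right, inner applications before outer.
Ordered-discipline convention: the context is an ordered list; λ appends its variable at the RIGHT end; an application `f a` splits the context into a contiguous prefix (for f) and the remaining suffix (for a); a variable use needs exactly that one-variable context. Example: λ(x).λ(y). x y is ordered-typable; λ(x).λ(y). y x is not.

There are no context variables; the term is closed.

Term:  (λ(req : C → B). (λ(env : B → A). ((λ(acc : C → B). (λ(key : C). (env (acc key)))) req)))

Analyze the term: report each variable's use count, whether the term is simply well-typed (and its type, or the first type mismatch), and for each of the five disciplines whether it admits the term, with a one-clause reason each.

variable uses: req (bound): 1; env (bound): 1; acc (bound): 1; key (bound): 1
uses in reading order: env, acc, key, req
typing: well-typed — term : (C → B) → (B → A) → C → A
ordered ✗ (no ordered split (uses run env, acc, key, req))
linear ✓ (single use per variable (req, env, acc, key))
affine ✓ (req, env, acc, key: no repeats, contraction unneeded)
relevant ✓ (none of req, env, acc, key goes unused)
unrestricted ✓ (type-checks ((C → B) → (B → A) → C → A) and nothing is barred)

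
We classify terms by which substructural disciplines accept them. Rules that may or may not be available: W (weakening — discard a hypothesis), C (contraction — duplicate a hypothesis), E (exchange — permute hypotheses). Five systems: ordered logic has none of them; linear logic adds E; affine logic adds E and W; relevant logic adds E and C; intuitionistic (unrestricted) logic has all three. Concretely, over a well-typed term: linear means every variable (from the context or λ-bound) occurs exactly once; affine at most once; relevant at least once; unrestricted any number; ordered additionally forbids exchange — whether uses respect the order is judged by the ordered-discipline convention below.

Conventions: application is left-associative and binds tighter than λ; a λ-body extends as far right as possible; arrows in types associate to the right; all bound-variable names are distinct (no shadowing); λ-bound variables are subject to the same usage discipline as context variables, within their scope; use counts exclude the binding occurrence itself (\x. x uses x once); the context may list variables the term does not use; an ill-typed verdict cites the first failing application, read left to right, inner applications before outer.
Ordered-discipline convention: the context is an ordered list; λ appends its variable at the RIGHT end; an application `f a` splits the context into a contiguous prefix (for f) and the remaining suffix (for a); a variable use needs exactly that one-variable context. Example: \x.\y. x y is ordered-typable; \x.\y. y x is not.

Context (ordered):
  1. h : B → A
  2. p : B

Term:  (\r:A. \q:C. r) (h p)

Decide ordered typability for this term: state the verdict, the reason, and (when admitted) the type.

no — unused: q — weakening required
use counts: h: 1, p: 1, r [bound]: 1, q [bound]: 0
uses in reading order: r, h, p
typing: well-typed — term : C → A
all disciplines: ordered ✗ · linear ✗ · affine ✓ · relevant ✗ · unrestricted ✓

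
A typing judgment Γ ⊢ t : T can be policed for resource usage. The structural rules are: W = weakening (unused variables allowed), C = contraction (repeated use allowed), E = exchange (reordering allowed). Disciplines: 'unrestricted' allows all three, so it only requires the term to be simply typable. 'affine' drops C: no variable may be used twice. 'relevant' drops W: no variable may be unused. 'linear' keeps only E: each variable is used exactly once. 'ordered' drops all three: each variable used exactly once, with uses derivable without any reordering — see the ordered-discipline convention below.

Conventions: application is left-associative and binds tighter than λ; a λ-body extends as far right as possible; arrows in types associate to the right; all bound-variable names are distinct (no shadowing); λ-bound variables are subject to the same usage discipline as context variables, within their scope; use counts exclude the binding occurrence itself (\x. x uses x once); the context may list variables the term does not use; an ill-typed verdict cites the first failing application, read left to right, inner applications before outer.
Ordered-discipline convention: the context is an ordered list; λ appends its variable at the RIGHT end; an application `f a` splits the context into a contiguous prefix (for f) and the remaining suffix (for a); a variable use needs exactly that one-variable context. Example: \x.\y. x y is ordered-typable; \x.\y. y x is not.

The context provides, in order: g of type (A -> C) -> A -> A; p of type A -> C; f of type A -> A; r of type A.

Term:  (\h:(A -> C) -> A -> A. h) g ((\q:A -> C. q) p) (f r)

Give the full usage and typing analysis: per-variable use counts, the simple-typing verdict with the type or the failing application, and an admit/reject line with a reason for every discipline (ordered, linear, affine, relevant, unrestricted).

use counts: g ×1, p ×1, f ×1, r ×1, h (bound) ×1, q (bound) ×1
uses in reading order: h, g, q, p, f, r
typing: well-typed at A
ordered ✓ (one use each (g, p, f, r, h, q); ordered split holds)
linear ✓ (each of g, p, f, r, h, q used exactly once)
affine ✓ (no duplicate uses among g, p, f, r, h, q)
relevant ✓ (g, p, f, r, h, q: all used, weakening unneeded)
unrestricted ✓ (type-checks (A) and nothing is barred)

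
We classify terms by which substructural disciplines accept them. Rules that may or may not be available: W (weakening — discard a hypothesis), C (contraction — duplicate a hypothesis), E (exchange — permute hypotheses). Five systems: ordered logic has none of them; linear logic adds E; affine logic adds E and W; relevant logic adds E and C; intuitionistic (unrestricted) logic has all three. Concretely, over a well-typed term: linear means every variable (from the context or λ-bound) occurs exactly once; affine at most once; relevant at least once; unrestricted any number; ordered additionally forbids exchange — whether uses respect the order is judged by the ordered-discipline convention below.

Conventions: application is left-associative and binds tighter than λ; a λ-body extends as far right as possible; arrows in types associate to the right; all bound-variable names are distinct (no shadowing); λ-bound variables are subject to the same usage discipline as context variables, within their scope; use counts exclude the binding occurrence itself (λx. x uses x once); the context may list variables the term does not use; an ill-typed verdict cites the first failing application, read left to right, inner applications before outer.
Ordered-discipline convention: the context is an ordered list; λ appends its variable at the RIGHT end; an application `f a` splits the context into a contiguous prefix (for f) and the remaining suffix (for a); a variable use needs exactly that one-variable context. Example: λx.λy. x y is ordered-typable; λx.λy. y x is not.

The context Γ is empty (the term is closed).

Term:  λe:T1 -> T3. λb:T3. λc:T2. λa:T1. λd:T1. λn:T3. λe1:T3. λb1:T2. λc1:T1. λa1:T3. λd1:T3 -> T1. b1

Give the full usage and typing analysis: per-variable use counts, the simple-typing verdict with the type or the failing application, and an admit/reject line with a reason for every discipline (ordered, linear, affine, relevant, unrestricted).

usage: e (λ-bound)=0, b (λ-bound)=0, c (λ-bound)=0, a (λ-bound)=0, d (λ-bound)=0, n (λ-bound)=0, e1 (λ-bound)=0, b1 (λ-bound)=1, c1 (λ-bound)=0, a1 (λ-bound)=0, d1 (λ-bound)=0
use order (left to right): b1
typing: the term checks, with type (T1 -> T3) -> T3 -> T2 -> T1 -> T1 -> T3 -> T3 -> T2 -> T1 -> T3 -> (T3 -> T1) -> T2
ordered: ✗ — e, b, c, a, d, n, e1, c1, a1, d1 never used (weakening)
linear: ✗ — e, b, c, a, d, n, e1, c1, a1, d1 never used (weakening)
affine: ✓ — none of e, b, c, a, d, n, e1, b1, c1, a1, d1 used more than once
relevant: ✗ — e, b, c, a, d, n, e1, c1, a1, d1 never used (weakening)
unrestricted: ✓ — typability at (T1 -> T3) -> T3 -> T2 -> T1 -> T1 -> T3 -> T3 -> T2 -> T1 -> T3 -> (T3 -> T1) -> T2 is all that's needed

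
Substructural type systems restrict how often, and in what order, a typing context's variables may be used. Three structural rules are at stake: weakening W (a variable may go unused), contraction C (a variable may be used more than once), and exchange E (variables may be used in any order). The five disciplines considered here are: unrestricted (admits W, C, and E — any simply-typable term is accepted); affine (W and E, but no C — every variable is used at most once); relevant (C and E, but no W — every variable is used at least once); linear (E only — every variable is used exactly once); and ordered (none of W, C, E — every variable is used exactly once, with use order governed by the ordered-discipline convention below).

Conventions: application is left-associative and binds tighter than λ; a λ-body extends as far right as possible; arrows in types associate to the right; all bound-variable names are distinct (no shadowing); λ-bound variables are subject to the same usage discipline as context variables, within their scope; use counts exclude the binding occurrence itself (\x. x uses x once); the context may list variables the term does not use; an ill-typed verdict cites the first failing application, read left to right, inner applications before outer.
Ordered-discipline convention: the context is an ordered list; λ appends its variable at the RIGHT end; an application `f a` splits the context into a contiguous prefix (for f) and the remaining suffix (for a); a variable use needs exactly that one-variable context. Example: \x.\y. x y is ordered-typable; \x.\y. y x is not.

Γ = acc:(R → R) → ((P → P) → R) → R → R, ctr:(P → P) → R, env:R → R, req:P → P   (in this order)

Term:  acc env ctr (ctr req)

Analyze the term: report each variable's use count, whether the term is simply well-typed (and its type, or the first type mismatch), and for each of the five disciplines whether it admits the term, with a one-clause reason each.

counts: acc=1, ctr=2, env=1, req=1
order of uses: acc, env, ctr, ctr, req
typing: ✓ — R
ordered: ✗, ctr ×2 used more than once (contraction)
linear: ✗, ctr ×2 used more than once (contraction)
affine: ✗, ctr ×2 used more than once (contraction)
relevant: ✓, every one of acc, ctr, env, req appears
unrestricted: ✓, type-checks (R) and nothing is barred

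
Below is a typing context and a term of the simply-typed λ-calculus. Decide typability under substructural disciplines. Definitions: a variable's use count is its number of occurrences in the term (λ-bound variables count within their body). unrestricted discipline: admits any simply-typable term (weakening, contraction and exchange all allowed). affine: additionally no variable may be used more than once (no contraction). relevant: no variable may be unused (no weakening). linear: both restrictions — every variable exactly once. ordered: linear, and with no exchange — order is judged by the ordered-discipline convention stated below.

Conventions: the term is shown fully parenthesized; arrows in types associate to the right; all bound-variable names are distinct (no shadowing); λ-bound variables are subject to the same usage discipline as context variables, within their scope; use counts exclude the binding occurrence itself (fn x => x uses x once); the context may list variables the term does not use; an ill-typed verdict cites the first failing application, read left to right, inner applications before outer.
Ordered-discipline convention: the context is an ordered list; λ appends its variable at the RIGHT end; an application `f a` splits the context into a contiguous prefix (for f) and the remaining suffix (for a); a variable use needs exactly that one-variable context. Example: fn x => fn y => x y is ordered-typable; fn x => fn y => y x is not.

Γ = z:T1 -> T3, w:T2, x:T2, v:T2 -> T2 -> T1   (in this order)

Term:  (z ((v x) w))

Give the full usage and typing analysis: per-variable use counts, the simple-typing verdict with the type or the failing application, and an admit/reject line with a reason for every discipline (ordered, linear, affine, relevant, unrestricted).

use counts: z ×1; w ×1; x ×1; v ×1
order of uses: z, v, x, w
typing: well-typed at T3
ordered: ✗ — needs exchange: uses follow z, v, x, w
linear: ✓ — exactly-once usage across z, w, x, v
affine: ✓ — no duplicate uses among z, w, x, v
relevant: ✓ — z, w, x, v: all used, weakening unneeded
unrestricted: ✓ — well-typed at T3; no restrictions here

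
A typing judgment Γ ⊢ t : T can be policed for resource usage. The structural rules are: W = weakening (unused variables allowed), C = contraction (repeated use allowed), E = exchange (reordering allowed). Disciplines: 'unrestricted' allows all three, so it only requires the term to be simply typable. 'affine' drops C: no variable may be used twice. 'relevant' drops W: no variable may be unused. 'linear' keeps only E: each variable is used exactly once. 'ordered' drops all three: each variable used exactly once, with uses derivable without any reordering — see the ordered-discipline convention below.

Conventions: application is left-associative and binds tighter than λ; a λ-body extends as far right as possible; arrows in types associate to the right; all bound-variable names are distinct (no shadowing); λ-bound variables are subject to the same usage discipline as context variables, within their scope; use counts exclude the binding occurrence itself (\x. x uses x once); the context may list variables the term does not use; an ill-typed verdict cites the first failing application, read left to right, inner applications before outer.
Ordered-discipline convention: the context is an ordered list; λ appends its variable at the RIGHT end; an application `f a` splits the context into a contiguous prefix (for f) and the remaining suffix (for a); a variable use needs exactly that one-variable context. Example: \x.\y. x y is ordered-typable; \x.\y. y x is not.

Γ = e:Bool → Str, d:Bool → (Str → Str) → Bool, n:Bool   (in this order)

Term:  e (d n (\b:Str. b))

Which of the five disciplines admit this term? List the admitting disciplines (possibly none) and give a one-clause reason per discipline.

admitting disciplines: ordered, linear, affine, relevant, unrestricted
variable uses: e ×1, d ×1, n ×1, b (λ-bound) ×1
order of uses: e, d, n, b
typing: ✓ — Str
ordered ✓ (one use each (e, d, n, b); ordered split holds)
linear ✓ (exactly-once usage across e, d, n, b)
affine ✓ (no duplicate uses among e, d, n, b)
relevant ✓ (none of e, d, n, b goes unused)
unrestricted ✓ (well-typed at Str; no restrictions here)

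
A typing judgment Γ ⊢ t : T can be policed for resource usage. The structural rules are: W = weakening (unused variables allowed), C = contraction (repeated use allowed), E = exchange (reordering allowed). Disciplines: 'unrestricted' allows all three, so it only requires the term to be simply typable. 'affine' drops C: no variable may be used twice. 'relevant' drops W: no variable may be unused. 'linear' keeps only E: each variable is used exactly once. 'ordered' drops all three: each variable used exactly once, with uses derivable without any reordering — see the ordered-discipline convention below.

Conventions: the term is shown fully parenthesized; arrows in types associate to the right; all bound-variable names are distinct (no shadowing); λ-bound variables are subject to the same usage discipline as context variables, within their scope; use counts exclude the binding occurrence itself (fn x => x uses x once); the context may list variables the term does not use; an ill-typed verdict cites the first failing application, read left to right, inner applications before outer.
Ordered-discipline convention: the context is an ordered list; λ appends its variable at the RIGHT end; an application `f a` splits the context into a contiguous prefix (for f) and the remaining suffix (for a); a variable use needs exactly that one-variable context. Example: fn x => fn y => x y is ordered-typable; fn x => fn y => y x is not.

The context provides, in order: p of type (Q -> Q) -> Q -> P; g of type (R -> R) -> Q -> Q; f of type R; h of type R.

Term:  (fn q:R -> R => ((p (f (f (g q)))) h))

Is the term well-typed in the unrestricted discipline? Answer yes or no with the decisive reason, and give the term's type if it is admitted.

no — a type mismatch blocks all five
variable uses: p=1, g=1, f=2, h=1, q (λ-bound)=1
use order (left to right): p, f, f, g, q, h
typing: ill-typed: can't apply a value of type R
per-discipline verdicts: ordered ✗ · linear ✗ · affine ✗ · relevant ✗ · unrestricted ✗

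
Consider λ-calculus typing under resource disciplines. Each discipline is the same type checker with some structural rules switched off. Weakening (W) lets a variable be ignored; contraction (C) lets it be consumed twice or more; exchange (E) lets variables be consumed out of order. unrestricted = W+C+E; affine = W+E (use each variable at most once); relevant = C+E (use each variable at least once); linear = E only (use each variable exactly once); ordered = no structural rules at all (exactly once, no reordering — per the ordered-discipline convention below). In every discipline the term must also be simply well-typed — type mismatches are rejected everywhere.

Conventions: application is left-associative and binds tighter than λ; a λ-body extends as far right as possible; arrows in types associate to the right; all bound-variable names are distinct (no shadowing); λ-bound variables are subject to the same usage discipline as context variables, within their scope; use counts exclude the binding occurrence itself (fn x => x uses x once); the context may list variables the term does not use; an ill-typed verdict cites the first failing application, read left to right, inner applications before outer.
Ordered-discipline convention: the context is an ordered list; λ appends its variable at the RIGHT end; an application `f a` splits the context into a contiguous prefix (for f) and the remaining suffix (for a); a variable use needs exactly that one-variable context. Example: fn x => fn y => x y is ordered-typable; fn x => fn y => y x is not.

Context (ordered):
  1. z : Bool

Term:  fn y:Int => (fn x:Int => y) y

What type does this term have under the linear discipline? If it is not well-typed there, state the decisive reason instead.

not well-typed under linear — repeated use of y ×2; z, x left unused
use counts: z: 0×, y (λ-bound): 2×, x (λ-bound): 0×
use order (left to right): y, y
typing: ✓ — Int → Int
per-discipline verdicts: ordered ✗ · linear ✗ · affine ✗ · relevant ✗ · unrestricted ✓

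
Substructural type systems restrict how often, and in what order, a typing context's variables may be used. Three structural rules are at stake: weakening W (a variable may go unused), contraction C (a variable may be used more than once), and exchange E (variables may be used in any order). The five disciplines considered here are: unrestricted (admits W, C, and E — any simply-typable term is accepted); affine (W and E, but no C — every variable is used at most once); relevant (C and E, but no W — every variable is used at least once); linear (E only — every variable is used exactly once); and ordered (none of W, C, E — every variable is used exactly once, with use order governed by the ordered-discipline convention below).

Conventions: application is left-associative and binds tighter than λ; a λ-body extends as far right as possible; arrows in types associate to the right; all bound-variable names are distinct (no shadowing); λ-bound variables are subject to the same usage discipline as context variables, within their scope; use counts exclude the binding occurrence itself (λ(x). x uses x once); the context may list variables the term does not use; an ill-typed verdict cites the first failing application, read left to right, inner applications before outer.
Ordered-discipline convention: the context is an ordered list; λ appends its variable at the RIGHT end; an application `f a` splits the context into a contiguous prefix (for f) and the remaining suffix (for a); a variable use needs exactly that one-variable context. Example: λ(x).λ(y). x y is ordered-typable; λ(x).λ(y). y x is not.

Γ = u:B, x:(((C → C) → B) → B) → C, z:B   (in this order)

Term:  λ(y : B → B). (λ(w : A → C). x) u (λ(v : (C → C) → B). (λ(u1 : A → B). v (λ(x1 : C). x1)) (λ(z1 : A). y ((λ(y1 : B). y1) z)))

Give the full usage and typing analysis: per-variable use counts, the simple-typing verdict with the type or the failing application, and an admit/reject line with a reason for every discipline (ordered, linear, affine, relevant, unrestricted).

variable uses: u: 1; x: 1; z: 1; y (bound): 1; w (bound): 0; v (bound): 1; u1 (bound): 0; x1 (bound): 1; z1 (bound): 0; y1 (bound): 1
order of uses: x, u, v, x1, y, y1, z
typing: ill-typed: an application expects A → C but receives B
ordered: ✗ — fails simple typing
linear: ✗ — a type mismatch blocks all five
affine: ✗ — the type mismatch rejects it
relevant: ✗ — not simply typable
unrestricted: ✗ — fails simple typing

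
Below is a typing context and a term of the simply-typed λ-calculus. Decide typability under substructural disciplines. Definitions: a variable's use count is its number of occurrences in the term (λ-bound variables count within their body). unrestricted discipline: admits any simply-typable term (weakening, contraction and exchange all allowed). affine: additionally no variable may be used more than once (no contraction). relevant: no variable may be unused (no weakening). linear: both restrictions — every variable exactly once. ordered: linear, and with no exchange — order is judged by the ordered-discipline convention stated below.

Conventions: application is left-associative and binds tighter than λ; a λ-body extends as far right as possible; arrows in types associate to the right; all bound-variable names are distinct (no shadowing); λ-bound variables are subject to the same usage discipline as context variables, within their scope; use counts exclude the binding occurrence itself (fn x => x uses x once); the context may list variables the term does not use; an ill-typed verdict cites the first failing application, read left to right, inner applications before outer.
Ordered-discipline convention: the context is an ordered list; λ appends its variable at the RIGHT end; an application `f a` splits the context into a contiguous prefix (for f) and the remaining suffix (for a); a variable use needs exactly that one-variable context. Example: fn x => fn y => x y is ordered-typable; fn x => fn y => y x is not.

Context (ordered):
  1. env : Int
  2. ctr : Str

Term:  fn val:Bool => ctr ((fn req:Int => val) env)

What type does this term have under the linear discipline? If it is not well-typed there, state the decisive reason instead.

not well-typed under linear — not simply typable
use counts: env: 1×, ctr: 1×, val (bound): 1×, req (bound): 0×
order of uses: ctr, val, env
typing: ill-typed: non-function type Str applied to an argument
per-discipline verdicts: ordered ✗ · linear ✗ · affine ✗ · relevant ✗ · unrestricted ✗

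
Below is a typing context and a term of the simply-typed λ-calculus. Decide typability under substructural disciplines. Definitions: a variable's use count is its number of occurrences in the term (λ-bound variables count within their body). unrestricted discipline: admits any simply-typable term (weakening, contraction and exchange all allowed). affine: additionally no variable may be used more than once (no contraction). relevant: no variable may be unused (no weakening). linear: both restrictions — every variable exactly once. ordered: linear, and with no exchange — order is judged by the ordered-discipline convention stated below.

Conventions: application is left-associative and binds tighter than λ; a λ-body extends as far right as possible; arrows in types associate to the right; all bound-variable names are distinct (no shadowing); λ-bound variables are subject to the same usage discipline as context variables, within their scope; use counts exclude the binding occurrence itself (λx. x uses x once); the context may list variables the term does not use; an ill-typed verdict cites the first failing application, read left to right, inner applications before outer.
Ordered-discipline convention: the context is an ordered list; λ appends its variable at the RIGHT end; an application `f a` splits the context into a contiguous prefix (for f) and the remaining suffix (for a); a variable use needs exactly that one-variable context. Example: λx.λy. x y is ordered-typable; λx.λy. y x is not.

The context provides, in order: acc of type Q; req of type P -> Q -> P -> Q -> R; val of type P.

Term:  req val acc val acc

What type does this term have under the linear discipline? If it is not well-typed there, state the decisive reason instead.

not well-typed under linear — needs contraction — acc ×2, val ×2
counts: acc ×2; req ×1; val ×2
uses in reading order: req, val, acc, val, acc
typing: well-typed at R
summary: ordered ✗ | linear ✗ | affine ✗ | relevant ✓ | unrestricted ✓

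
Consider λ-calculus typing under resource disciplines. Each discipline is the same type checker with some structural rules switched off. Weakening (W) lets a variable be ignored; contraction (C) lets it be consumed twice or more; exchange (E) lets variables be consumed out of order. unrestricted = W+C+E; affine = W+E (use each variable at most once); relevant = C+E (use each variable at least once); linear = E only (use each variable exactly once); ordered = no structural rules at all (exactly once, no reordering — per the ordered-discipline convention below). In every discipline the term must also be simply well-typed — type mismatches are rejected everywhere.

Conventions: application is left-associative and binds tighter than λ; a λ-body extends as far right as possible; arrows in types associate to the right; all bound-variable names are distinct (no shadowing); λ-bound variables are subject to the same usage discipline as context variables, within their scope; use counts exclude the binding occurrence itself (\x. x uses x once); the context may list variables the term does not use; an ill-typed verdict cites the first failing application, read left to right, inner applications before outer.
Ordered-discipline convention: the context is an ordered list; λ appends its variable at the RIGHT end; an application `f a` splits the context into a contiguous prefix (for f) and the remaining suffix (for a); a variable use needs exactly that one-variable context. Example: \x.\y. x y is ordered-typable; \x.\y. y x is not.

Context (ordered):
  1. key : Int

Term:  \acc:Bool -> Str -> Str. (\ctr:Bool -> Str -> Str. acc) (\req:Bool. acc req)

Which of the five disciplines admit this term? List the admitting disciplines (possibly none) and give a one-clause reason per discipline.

accepted by: unrestricted
variable uses: key ×0, acc [bound] ×2, ctr [bound] ×0, req [bound] ×1
left-to-right use order: acc, acc, req
typing: the term checks, with type (Bool -> Str -> Str) -> Bool -> Str -> Str
ordered: ✗, acc ×2 used more than once (contraction); unused: key, ctr — weakening required
linear: ✗, acc ×2 used more than once (contraction); unused: key, ctr — weakening required
affine: ✗, acc ×2 used more than once (contraction)
relevant: ✗, unused: key, ctr — weakening required
unrestricted: ✓, simply typable at (Bool -> Str -> Str) -> Bool -> Str -> Str; W, C, E all held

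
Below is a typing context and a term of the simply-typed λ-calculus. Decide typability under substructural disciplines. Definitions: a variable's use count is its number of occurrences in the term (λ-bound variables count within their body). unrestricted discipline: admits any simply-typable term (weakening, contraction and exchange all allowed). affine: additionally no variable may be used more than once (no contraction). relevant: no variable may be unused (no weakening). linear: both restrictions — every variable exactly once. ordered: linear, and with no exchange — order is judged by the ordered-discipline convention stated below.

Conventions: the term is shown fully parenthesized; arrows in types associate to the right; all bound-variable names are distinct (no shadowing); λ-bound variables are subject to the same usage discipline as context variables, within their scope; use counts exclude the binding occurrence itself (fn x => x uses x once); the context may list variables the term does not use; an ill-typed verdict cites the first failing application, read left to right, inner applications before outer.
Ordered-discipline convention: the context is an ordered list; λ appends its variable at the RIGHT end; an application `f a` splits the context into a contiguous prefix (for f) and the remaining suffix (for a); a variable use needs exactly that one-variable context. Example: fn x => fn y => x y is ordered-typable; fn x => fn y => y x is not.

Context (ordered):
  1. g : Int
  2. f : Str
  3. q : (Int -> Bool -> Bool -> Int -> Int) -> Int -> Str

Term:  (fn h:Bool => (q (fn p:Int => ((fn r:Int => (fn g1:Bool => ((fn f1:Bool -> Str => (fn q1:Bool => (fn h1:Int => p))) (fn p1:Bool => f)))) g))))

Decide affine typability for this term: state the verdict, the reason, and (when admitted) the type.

yes — no duplicate uses among g, f, q, h, p, r, g1, f1, q1, h1, p1; term : Bool -> Int -> Str
counts: g: 1×; f: 1×; q: 1×; h [bound]: 0×; p [bound]: 1×; r [bound]: 0×; g1 [bound]: 0×; f1 [bound]: 0×; q1 [bound]: 0×; h1 [bound]: 0×; p1 [bound]: 0×
order of uses: q, p, f, g
typing: the term checks, with type Bool -> Int -> Str
summary: ordered ✗, linear ✗, affine ✓, relevant ✗, unrestricted ✓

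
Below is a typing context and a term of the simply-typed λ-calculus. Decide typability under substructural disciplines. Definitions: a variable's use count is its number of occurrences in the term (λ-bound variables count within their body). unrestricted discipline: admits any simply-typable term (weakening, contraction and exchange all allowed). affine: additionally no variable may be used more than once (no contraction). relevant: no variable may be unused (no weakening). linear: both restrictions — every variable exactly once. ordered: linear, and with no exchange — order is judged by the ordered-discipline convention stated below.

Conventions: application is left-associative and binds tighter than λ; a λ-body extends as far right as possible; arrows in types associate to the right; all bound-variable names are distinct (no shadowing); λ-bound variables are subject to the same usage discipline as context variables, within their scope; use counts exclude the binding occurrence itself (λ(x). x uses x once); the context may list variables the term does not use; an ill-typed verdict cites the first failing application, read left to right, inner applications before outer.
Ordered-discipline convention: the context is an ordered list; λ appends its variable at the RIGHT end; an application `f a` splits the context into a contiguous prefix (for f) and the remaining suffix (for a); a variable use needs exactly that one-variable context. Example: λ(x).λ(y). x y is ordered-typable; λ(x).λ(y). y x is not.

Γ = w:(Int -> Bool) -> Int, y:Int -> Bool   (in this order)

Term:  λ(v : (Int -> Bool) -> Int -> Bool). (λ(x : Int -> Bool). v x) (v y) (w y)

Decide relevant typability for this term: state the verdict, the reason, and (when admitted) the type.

yes — at least one use each (w, y, v, x); term : ((Int -> Bool) -> Int -> Bool) -> Bool
use counts: w=1; y=2; v (λ-bound)=2; x (λ-bound)=1
use order (left to right): v, x, v, y, w, y
typing: the term checks, with type ((Int -> Bool) -> Int -> Bool) -> Bool
all disciplines: ordered ✗, linear ✗, affine ✗, relevant ✓, unrestricted ✓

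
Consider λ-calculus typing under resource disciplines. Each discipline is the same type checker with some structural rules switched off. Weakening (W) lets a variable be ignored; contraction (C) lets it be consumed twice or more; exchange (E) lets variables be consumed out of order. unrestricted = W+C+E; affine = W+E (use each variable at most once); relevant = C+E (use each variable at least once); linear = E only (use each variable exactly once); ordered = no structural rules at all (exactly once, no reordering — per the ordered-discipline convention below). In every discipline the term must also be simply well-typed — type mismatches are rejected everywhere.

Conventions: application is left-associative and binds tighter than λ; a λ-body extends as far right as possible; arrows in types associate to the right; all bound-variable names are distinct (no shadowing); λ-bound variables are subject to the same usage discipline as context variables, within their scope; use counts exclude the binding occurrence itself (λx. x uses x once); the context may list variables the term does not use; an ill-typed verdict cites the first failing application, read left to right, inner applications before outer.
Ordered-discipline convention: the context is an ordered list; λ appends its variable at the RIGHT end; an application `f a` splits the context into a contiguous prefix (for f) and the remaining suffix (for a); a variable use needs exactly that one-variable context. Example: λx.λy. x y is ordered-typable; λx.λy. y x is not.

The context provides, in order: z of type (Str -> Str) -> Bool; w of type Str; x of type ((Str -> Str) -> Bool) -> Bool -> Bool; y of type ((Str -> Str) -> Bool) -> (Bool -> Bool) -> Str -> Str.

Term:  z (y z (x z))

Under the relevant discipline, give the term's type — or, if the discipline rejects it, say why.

not well-typed under relevant — unused: w — weakening required
usage: z: 3×, w: 0×, x: 1×, y: 1×
left-to-right use order: z, y, z, x, z
typing: well-typed — term : Bool
across the five disciplines: ordered ✗ | linear ✗ | affine ✗ | relevant ✗ | unrestricted ✓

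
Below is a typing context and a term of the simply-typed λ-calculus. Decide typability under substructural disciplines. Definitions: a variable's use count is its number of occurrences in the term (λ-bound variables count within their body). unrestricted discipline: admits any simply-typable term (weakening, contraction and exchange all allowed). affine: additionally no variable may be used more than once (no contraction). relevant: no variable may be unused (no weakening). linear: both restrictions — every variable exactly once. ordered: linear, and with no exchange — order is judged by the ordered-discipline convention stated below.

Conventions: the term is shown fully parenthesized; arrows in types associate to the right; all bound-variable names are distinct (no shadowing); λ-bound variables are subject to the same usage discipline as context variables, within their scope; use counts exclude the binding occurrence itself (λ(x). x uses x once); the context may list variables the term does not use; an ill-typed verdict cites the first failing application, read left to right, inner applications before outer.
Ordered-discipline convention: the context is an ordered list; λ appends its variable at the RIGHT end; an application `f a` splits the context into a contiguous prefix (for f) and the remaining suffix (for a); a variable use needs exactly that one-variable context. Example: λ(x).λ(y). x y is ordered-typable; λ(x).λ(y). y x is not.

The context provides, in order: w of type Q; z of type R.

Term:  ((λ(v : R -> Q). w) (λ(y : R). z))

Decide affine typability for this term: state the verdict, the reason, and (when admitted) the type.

no — not simply typable
use counts: w: 1×; z: 1×; v (bound): 0×; y (bound): 0×
use order (left to right): w, z
typing: ill-typed: an argument R -> R mismatches the expected R -> Q
across the five disciplines: ordered ✗; linear ✗; affine ✗; relevant ✗; unrestricted ✗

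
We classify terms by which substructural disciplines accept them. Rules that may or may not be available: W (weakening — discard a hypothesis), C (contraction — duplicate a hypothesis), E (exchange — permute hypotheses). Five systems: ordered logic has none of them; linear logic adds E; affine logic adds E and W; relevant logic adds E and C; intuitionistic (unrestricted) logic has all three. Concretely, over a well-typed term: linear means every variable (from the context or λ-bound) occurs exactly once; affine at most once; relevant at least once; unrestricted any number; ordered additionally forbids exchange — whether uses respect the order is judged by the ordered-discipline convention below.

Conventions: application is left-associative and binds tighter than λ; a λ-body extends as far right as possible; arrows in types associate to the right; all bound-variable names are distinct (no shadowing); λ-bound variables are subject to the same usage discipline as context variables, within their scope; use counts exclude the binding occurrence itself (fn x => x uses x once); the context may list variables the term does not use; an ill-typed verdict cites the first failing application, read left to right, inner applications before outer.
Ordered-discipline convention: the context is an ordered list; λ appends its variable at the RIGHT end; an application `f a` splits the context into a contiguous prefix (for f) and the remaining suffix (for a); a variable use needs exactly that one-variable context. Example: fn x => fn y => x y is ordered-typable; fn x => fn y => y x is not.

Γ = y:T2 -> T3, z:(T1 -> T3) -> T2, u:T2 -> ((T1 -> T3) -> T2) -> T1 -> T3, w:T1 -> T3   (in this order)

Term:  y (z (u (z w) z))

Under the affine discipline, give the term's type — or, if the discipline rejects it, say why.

not well-typed under affine — needs contraction — z ×3
use counts: y: 1; z: 3; u: 1; w: 1
order of uses: y, z, u, z, w, z
typing: well-typed at T3
summary: ordered ✗, linear ✗, affine ✗, relevant ✓, unrestricted ✓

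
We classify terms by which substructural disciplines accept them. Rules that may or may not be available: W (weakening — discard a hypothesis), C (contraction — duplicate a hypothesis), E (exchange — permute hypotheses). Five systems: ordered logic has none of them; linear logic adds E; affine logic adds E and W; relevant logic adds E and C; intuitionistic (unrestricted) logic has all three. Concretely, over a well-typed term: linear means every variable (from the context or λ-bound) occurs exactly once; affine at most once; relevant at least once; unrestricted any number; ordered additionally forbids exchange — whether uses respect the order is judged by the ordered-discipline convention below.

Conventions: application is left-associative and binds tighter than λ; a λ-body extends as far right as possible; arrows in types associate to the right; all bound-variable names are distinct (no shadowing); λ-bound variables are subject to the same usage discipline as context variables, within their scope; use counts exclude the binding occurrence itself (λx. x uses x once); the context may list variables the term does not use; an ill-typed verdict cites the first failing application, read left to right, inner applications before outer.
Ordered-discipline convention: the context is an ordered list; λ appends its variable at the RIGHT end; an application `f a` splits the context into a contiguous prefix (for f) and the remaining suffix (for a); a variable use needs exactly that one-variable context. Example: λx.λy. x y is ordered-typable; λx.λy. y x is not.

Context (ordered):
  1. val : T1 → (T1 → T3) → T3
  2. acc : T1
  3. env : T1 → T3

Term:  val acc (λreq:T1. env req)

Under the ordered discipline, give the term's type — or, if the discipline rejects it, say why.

term : T3
use counts: val ×1, acc ×1, env ×1, req [bound] ×1
left-to-right use order: val, acc, env, req
typing: well-typed at T3
summary: ordered ✓, linear ✓, affine ✓, relevant ✓, unrestricted ✓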